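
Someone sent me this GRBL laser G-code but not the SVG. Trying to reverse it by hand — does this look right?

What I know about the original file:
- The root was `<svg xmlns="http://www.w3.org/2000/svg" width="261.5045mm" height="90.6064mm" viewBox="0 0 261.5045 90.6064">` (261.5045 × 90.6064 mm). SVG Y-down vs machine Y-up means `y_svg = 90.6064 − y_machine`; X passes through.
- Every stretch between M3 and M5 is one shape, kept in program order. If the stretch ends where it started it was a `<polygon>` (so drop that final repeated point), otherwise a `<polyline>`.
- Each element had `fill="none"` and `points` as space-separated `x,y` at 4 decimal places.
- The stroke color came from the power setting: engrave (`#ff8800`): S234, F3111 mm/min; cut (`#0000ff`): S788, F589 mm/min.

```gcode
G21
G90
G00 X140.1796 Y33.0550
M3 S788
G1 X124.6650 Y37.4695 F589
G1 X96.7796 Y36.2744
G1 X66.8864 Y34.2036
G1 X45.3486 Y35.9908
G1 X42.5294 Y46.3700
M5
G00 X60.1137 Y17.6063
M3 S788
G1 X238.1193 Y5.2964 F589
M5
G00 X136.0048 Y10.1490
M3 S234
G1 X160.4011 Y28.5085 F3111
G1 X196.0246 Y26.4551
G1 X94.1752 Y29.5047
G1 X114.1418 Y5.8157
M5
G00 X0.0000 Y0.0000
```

Each laser-on run becomes one SVG element. Flip Y back into SVG space with y_svg = 90.6064 − y_machine.

Run 1: the run's S788 means `#0000ff` (cut). The run is open, so emit a `<polyline>` with points (Y-flipped): 140.1796,57.5514 124.6650,53.1369 96.7796,54.3320 66.8864,56.4028 45.3486,54.6156 42.5294,44.2364.

Run 2: S788 ⇒ cut layer `#0000ff`. The run is open, so emit a `<polyline>` with points (Y-flipped): 60.1137,73.0001 238.1193,85.3100.

Run 3: the run's S234 means `#ff8800` (engrave). The run is open, so emit a `<polyline>` with points (Y-flipped): 136.0048,80.4574 160.4011,62.0979 196.0246,64.1513 94.1752,61.1017 114.1418,84.7907.

<svg xmlns="http://www.w3.org/2000/svg" width="261.5045mm" height="90.6064mm" viewBox="0 0 261.5045 90.6064">
  <polyline points="140.1796,57.5514 124.6650,53.1369 96.7796,54.3320 66.8864,56.4028 45.3486,54.6156 42.5294,44.2364" fill="none" stroke="#0000ff"/>
  <polyline points="60.1137,73.0001 238.1193,85.3100" fill="none" stroke="#0000ff"/>
  <polyline points="136.0048,80.4574 160.4011,62.0979 196.0246,64.1513 94.1752,61.1017 114.1418,84.7907" fill="none" stroke="#ff8800"/>
</svg>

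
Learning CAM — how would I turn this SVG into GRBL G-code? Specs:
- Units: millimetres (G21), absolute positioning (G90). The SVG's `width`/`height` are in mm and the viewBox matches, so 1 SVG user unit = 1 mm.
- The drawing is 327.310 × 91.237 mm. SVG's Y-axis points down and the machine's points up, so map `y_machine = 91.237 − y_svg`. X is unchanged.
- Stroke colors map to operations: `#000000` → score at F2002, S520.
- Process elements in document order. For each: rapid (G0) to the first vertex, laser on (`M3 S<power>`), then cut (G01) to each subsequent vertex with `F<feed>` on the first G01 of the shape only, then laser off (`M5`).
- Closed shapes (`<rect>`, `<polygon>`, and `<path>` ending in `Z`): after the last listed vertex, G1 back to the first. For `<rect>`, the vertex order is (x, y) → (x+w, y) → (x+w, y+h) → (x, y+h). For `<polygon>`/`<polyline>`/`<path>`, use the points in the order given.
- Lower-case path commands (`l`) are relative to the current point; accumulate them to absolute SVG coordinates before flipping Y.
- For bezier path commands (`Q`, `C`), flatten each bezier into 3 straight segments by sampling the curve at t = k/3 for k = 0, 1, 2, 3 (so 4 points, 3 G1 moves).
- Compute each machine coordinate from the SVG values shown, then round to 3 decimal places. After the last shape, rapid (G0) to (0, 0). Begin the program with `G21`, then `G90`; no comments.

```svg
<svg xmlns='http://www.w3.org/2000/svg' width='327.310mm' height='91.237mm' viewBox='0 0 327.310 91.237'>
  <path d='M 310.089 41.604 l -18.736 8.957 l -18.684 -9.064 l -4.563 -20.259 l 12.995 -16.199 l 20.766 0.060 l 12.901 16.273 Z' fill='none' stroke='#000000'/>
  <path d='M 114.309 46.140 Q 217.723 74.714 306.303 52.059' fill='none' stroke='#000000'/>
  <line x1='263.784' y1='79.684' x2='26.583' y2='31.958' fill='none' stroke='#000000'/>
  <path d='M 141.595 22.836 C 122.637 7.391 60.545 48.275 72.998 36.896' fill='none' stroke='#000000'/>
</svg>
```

1 u = 1 mm; y_m = 91.237 − y.

[1] `<path>` regular polygon, #000000→score S520 F2002: (310.089,49.633) → (291.353,40.676) → (272.669,49.740) → (268.106,69.999) → (281.101,86.198) → (301.867,86.138) → (314.768,69.865) → (310.089,49.633) (closed)

[2] `<path>` quadratic bezier, #000000→score S520 F2002: (114.309,45.097) → (181.603,31.740) → (245.601,29.767) → (306.303,39.178)

[3] `<line>` line segment, #000000→score S520 F2002: (263.784,11.553) → (26.583,59.279)

[4] `<path>` cubic bezier, #000000→score S520 F2002: (141.595,68.401) → (112.617,69.092) → (81.035,56.361) → (72.998,54.341)

G21
G90
G0 X310.089 Y49.633
M3 S520
G01 X291.353 Y40.676 F2002
G01 X272.669 Y49.740
G01 X268.106 Y69.999
G01 X281.101 Y86.198
G01 X301.867 Y86.138
G01 X314.768 Y69.865
G01 X310.089 Y49.633
M5
G0 X114.309 Y45.097
M3 S520
G01 X181.603 Y31.740 F2002
G01 X245.601 Y29.767
G01 X306.303 Y39.178
M5
G0 X263.784 Y11.553
M3 S520
G01 X26.583 Y59.279 F2002
M5
G0 X141.595 Y68.401
M3 S520
G01 X112.617 Y69.092 F2002
G01 X81.035 Y56.361
G01 X72.998 Y54.341
M5
G0 X0.000 Y0.000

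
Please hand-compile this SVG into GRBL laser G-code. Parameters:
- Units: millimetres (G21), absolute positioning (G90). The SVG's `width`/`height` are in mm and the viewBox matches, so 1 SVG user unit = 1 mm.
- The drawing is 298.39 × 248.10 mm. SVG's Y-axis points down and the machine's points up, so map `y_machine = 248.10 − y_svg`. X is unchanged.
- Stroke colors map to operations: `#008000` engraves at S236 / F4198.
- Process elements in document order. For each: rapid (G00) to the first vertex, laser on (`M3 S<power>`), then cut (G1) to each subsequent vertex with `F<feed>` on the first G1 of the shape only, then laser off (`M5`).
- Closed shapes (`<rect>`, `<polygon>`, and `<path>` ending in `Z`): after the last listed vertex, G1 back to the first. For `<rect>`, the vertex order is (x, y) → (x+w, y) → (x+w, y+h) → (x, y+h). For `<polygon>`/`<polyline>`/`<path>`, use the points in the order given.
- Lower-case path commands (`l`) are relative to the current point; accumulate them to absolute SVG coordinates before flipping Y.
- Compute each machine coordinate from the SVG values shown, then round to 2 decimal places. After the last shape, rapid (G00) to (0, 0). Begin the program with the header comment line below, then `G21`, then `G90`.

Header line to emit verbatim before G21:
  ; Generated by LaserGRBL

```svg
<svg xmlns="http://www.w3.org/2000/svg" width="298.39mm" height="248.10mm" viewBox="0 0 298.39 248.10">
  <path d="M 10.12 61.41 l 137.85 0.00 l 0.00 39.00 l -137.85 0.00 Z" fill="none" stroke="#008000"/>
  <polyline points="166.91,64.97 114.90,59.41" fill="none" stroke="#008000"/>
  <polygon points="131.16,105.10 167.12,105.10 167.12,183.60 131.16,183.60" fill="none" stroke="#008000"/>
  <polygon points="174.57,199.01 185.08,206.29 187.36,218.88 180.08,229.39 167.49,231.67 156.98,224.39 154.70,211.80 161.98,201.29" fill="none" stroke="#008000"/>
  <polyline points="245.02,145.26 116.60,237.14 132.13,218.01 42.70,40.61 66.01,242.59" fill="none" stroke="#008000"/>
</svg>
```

; Generated by LaserGRBL
G21
G90
G00 X10.12 Y186.69
M3 S236
G1 X147.97 Y186.69 F4198
G1 X147.97 Y147.69
G1 X10.12 Y147.69
G1 X10.12 Y186.69
M5
G00 X166.91 Y183.13
M3 S236
G1 X114.90 Y188.69 F4198
M5
G00 X131.16 Y143.00
M3 S236
G1 X167.12 Y143.00 F4198
G1 X167.12 Y64.50
G1 X131.16 Y64.50
G1 X131.16 Y143.00
M5
G00 X174.57 Y49.09
M3 S236
G1 X185.08 Y41.81 F4198
G1 X187.36 Y29.22
G1 X180.08 Y18.71
G1 X167.49 Y16.43
G1 X156.98 Y23.71
G1 X154.70 Y36.30
G1 X161.98 Y46.81
G1 X174.57 Y49.09
M5
G00 X245.02 Y102.84
M3 S236
G1 X116.60 Y10.96 F4198
G1 X132.13 Y30.09
G1 X42.70 Y207.49
G1 X66.01 Y5.51
M5
G00 X0.00 Y0.00

viewBox `0 0 298.39 248.10` with mm width/height → 1 unit = 1 mm. Flip: y_m = 248.10 − y_svg.

**Shape 1** — `<path>` rectangle, stroke `#008000` → engrave (S236, F4198). Machine vertices: (10.12,186.69) → (147.97,186.69) → (147.97,147.69) → (10.12,147.69) → (10.12,186.69). Closed: final G1 returns to the first vertex.

**Shape 2** — `<polyline>` line segment, stroke `#008000` → engrave (S236, F4198). Machine vertices: (166.91,183.13) → (114.90,188.69). Open path.

**Shape 3** — `<polygon>` rectangle, stroke `#008000` → engrave (S236, F4198). Machine vertices: (131.16,143.00) → (167.12,143.00) → (167.12,64.50) → (131.16,64.50) → (131.16,143.00). Closed: final G1 returns to the first vertex.

**Shape 4** — `<polygon>` regular polygon, stroke `#008000` → engrave (S236, F4198). Machine vertices: (174.57,49.09) → (185.08,41.81) → (187.36,29.22) → (180.08,18.71) → (167.49,16.43) → (156.98,23.71) → (154.70,36.30) → (161.98,46.81) → (174.57,49.09). Closed: final G1 returns to the first vertex.

**Shape 5** — `<polyline>` open polyline, stroke `#008000` → engrave (S236, F4198). Machine vertices: (245.02,102.84) → (116.60,10.96) → (132.13,30.09) → (42.70,207.49) → (66.01,5.51). Open path.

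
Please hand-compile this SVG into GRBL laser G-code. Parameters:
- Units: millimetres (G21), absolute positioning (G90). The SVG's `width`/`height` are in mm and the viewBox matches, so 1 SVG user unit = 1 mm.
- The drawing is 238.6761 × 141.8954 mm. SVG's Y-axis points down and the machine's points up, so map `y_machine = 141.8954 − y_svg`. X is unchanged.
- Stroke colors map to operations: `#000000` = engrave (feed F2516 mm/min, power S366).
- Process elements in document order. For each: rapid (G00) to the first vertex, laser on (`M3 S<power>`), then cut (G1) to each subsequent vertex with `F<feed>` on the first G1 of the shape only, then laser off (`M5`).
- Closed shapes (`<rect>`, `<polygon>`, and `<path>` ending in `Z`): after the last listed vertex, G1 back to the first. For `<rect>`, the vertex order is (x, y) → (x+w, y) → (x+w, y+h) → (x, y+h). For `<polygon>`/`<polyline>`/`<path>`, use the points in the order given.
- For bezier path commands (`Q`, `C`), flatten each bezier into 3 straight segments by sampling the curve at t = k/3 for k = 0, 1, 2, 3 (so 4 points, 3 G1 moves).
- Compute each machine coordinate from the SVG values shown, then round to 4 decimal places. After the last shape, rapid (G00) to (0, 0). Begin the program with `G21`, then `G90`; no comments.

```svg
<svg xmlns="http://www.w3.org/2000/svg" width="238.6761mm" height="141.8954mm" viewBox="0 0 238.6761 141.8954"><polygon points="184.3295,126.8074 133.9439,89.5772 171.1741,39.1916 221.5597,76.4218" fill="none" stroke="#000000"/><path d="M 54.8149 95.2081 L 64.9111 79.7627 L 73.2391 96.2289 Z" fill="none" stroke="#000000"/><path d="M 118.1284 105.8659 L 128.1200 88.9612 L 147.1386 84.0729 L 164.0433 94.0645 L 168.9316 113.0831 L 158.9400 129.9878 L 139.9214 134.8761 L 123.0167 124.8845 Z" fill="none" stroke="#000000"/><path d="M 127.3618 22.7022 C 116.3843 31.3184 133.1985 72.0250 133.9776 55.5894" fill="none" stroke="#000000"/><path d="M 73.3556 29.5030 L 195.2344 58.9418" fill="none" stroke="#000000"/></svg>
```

G21
G90
G00 X184.3295 Y15.0880
M3 S366
G1 X133.9439 Y52.3182 F2516
G1 X171.1741 Y102.7038
G1 X221.5597 Y65.4736
G1 X184.3295 Y15.0880
M5
G00 X54.8149 Y46.6873
M3 S366
G1 X64.9111 Y62.1327 F2516
G1 X73.2391 Y45.6665
G1 X54.8149 Y46.6873
M5
G00 X118.1284 Y36.0295
M3 S366
G1 X128.1200 Y52.9342 F2516
G1 X147.1386 Y57.8225
G1 X164.0433 Y47.8309
G1 X168.9316 Y28.8123
G1 X158.9400 Y11.9076
G1 X139.9214 Y7.0193
G1 X123.0167 Y17.0109
G1 X118.1284 Y36.0295
M5
G00 X127.3618 Y119.1932
M3 S366
G1 X124.0250 Y103.1851 F2516
G1 X129.4767 Y85.6129
G1 X133.9776 Y86.3060
M5
G00 X73.3556 Y112.3924
M3 S366
G1 X195.2344 Y82.9536 F2516
M5
G00 X0.0000 Y0.0000

viewBox `0 0 238.6761 141.8954` with mm width/height → 1 unit = 1 mm. Flip: y_m = 141.8954 − y_svg.

**Shape 1** — `<polygon>` regular polygon, stroke `#000000` → engrave (S366, F2516). Machine vertices: (184.3295,15.0880) → (133.9439,52.3182) → (171.1741,102.7038) → (221.5597,65.4736) → (184.3295,15.0880). Closed: final G1 returns to the first vertex.

**Shape 2** — `<path>` regular polygon, stroke `#000000` → engrave (S366, F2516). Machine vertices: (54.8149,46.6873) → (64.9111,62.1327) → (73.2391,45.6665) → (54.8149,46.6873). Closed: final G1 returns to the first vertex.

**Shape 3** — `<path>` regular polygon, stroke `#000000` → engrave (S366, F2516). Machine vertices: (118.1284,36.0295) → (128.1200,52.9342) → (147.1386,57.8225) → (164.0433,47.8309) → (168.9316,28.8123) → (158.9400,11.9076) → (139.9214,7.0193) → (123.0167,17.0109) → (118.1284,36.0295). Closed: final G1 returns to the first vertex.

**Shape 4** — `<path>` cubic bezier, stroke `#000000` → engrave (S366, F2516). Control points (SVG): P0=(127.3618,22.7022), P1=(116.3843,31.3184), P2=(133.1985,72.0250), P3=(133.9776,55.5894); sampled at t=k/3. Machine vertices: (127.3618,119.1932) → (124.0250,103.1851) → (129.4767,85.6129) → (133.9776,86.3060). Open path.

**Shape 5** — `<path>` line segment, stroke `#000000` → engrave (S366, F2516). Machine vertices: (73.3556,112.3924) → (195.2344,82.9536). Open path.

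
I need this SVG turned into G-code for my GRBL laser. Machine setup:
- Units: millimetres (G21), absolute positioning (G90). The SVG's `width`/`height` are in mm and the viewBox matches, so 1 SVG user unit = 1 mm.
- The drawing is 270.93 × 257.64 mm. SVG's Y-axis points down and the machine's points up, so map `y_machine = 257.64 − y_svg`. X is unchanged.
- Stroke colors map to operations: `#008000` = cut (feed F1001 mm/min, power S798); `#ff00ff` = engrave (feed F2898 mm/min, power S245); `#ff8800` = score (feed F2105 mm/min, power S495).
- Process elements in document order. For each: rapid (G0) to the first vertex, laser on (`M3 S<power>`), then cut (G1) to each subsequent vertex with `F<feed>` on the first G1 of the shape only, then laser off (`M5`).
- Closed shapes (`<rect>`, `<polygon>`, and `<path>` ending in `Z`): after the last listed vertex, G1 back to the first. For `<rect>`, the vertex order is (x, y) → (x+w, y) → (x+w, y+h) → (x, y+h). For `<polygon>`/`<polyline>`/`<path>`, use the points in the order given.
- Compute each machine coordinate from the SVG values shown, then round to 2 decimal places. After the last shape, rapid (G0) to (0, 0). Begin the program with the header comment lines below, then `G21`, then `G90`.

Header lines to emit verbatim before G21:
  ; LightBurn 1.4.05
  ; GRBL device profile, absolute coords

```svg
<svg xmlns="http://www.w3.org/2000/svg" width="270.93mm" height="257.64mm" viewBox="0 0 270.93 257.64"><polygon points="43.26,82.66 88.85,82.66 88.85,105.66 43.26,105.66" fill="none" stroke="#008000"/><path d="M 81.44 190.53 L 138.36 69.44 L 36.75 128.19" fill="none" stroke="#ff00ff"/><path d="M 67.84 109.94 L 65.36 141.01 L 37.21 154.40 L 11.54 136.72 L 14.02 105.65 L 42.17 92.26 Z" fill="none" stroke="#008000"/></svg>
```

viewBox `0 0 270.93 257.64` with mm width/height → 1 unit = 1 mm. Flip: y_m = 257.64 − y_svg.

**Shape 1** — `<polygon>` rectangle, stroke `#008000` → cut (S798, F1001). Machine vertices: (43.26,174.98) → (88.85,174.98) → (88.85,151.98) → (43.26,151.98) → (43.26,174.98). Closed: final G1 returns to the first vertex.

**Shape 2** — `<path>` open polyline, stroke `#ff00ff` → engrave (S245, F2898). Machine vertices: (81.44,67.11) → (138.36,188.20) → (36.75,129.45). Open path.

**Shape 3** — `<path>` regular polygon, stroke `#008000` → cut (S798, F1001). Machine vertices: (67.84,147.70) → (65.36,116.63) → (37.21,103.24) → (11.54,120.92) → (14.02,151.99) → (42.17,165.38) → (67.84,147.70). Closed: final G1 returns to the first vertex.

; LightBurn 1.4.05
; GRBL device profile, absolute coords
G21
G90
G0 X43.26 Y174.98
M3 S798
G1 X88.85 Y174.98 F1001
G1 X88.85 Y151.98
G1 X43.26 Y151.98
G1 X43.26 Y174.98
M5
G0 X81.44 Y67.11
M3 S245
G1 X138.36 Y188.20 F2898
G1 X36.75 Y129.45
M5
G0 X67.84 Y147.70
M3 S798
G1 X65.36 Y116.63 F1001
G1 X37.21 Y103.24
G1 X11.54 Y120.92
G1 X14.02 Y151.99
G1 X42.17 Y165.38
G1 X67.84 Y147.70
M5
G0 X0.00 Y0.00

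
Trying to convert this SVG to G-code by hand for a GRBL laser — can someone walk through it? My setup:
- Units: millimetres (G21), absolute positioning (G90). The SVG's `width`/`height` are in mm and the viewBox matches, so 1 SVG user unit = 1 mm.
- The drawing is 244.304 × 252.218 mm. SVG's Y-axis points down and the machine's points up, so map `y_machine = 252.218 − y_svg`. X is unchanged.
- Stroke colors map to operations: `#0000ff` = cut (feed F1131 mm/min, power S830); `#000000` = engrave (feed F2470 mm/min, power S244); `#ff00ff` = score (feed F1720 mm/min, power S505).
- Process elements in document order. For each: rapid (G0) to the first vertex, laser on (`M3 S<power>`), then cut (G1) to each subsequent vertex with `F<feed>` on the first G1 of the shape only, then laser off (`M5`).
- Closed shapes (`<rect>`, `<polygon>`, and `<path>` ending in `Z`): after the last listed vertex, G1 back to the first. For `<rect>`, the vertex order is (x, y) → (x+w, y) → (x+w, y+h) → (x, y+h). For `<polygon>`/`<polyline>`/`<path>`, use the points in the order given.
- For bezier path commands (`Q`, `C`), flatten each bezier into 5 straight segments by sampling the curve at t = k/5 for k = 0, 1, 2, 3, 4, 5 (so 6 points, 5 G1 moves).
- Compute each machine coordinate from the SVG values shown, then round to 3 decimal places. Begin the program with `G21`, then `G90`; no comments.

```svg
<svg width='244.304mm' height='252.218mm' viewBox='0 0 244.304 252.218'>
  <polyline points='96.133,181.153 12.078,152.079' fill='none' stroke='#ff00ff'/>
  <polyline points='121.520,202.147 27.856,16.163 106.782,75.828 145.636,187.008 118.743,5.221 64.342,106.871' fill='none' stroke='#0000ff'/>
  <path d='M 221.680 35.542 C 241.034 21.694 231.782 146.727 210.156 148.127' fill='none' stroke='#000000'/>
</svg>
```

G21
G90
G0 X96.133 Y71.065
M3 S505
G1 X12.078 Y100.139 F1720
M5
G0 X121.520 Y50.071
M3 S830
G1 X27.856 Y236.055 F1131
G1 X106.782 Y176.390
G1 X145.636 Y65.210
G1 X118.743 Y246.997
G1 X64.342 Y145.347
M5
G0 X221.680 Y216.676
M3 S244
G1 X229.990 Y210.419 F2470
G1 X232.213 Y183.432
G1 X229.129 Y148.314
G1 X221.517 Y117.667
G1 X210.156 Y104.091
M5

Since the viewBox matches the mm dimensions, user units are millimetres directly. The only transform is the Y-flip y_m = 252.218 − y_svg.

Shape 1 is a line segment drawn with `<polyline>`. Its stroke #ff00ff means score at S505, F1720. After flipping Y the toolpath is (96.133,71.065) → (12.078,100.139).

Shape 2 is a open polyline drawn with `<polyline>`. Its stroke #0000ff means cut at S830, F1131. After flipping Y the toolpath is (121.520,50.071) → (27.856,236.055) → (106.782,176.390) → (145.636,65.210) → (118.743,246.997) → (64.342,145.347).

Shape 3 is a cubic bezier drawn with `<path>`. Its stroke #000000 means engrave at S244, F2470. After flipping Y the toolpath is (221.680,216.676) → (229.990,210.419) → (232.213,183.432) → (229.129,148.314) → (221.517,117.667) → (210.156,104.091).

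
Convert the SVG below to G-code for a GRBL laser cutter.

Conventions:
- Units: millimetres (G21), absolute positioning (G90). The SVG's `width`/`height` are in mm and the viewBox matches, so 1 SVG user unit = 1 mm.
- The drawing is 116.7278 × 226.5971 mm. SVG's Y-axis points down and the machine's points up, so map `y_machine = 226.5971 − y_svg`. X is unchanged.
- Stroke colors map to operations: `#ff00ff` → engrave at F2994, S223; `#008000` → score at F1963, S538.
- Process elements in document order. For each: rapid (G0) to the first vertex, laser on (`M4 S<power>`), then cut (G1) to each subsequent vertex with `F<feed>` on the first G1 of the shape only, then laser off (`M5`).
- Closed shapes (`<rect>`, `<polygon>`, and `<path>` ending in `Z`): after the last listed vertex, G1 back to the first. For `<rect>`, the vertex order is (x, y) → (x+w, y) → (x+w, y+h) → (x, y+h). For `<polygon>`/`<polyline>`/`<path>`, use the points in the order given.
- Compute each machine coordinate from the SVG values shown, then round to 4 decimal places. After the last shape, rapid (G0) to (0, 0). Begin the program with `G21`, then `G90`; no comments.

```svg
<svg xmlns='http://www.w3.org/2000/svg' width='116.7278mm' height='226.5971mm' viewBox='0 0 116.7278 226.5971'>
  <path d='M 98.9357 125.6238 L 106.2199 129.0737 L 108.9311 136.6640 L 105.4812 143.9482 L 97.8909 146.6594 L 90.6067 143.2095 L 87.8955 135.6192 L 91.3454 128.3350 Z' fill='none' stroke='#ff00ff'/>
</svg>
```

G21
G90
G0 X98.9357 Y100.9733
M4 S223
G1 X106.2199 Y97.5234 F2994
G1 X108.9311 Y89.9331
G1 X105.4812 Y82.6489
G1 X97.8909 Y79.9377
G1 X90.6067 Y83.3876
G1 X87.8955 Y90.9779
G1 X91.3454 Y98.2621
G1 X98.9357 Y100.9733
M5
G0 X0.0000 Y0.0000

1 u = 1 mm; y_m = 226.5971 − y.

[1] `<path>` regular polygon, #ff00ff→engrave S223 F2994: (98.9357,100.9733) → (106.2199,97.5234) → (108.9311,89.9331) → (105.4812,82.6489) → (97.8909,79.9377) → (90.6067,83.3876) → (87.8955,90.9779) → (91.3454,98.2621) → (98.9357,100.9733) (closed)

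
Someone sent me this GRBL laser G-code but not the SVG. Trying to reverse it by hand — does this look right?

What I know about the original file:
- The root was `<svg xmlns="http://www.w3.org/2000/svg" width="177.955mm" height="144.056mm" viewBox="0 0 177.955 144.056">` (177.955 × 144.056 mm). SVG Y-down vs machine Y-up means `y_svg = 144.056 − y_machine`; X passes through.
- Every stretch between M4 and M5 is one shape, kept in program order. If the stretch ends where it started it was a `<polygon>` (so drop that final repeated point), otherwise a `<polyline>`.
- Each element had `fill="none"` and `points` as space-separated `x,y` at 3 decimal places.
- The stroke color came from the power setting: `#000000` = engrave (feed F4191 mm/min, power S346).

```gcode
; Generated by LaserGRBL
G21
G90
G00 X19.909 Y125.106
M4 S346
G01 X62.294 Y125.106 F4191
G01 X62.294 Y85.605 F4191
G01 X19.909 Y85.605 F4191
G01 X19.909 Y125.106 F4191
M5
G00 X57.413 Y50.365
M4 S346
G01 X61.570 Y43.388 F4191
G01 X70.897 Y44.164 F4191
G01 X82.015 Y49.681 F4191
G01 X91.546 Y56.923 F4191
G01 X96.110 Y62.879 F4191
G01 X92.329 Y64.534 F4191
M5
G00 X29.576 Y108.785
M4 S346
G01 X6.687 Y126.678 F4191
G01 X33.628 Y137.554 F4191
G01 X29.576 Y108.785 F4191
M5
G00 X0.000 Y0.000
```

Each laser-on run becomes one SVG element. Flip Y back into SVG space with y_svg = 144.056 − y_machine. Every run uses S346, so all elements get stroke `#000000` (engrave).

Run 1: The run returns to its start, so emit a `<polygon>` with points (Y-flipped): 19.909,18.950 62.294,18.950 62.294,58.451 19.909,58.451.

Run 2: The run is open, so emit a `<polyline>` with points (Y-flipped): 57.413,93.691 61.570,100.668 70.897,99.892 82.015,94.375 91.546,87.133 96.110,81.177 92.329,79.522.

Run 3: The run returns to its start, so emit a `<polygon>` with points (Y-flipped): 29.576,35.271 6.687,17.378 33.628,6.502.

<svg xmlns="http://www.w3.org/2000/svg" width="177.955mm" height="144.056mm" viewBox="0 0 177.955 144.056">
  <polygon points="19.909,18.950 62.294,18.950 62.294,58.451 19.909,58.451" fill="none" stroke="#000000"/>
  <polyline points="57.413,93.691 61.570,100.668 70.897,99.892 82.015,94.375 91.546,87.133 96.110,81.177 92.329,79.522" fill="none" stroke="#000000"/>
  <polygon points="29.576,35.271 6.687,17.378 33.628,6.502" fill="none" stroke="#000000"/>
</svg>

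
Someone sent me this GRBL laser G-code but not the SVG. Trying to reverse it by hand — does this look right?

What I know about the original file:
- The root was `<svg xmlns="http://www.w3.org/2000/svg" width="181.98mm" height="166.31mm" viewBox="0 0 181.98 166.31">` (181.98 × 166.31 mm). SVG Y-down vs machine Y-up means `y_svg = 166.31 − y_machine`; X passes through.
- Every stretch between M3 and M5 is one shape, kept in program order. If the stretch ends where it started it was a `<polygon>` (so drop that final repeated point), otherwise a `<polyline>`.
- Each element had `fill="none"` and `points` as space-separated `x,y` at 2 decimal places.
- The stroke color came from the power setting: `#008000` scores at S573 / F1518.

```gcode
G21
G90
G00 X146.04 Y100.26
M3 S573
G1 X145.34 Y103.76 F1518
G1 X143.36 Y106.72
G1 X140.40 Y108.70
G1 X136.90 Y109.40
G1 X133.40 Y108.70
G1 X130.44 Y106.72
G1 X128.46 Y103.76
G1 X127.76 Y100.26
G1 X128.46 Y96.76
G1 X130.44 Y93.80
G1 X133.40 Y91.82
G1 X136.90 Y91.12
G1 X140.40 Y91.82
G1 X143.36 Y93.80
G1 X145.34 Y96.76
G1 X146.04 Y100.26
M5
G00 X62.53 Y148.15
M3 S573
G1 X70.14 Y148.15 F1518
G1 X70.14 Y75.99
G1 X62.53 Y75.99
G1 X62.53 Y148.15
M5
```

<svg xmlns="http://www.w3.org/2000/svg" width="181.98mm" height="166.31mm" viewBox="0 0 181.98 166.31">
  <polygon points="146.04,66.05 145.34,62.55 143.36,59.59 140.40,57.61 136.90,56.91 133.40,57.61 130.44,59.59 128.46,62.55 127.76,66.05 128.46,69.55 130.44,72.51 133.40,74.49 136.90,75.19 140.40,74.49 143.36,72.51 145.34,69.55" fill="none" stroke="#008000"/>
  <polygon points="62.53,18.16 70.14,18.16 70.14,90.32 62.53,90.32" fill="none" stroke="#008000"/>
</svg>

y_svg = 166.31 − y_m. Every run uses S573, so all elements get stroke `#008000` (score).

[1] closed run; points: 146.04,66.05 145.34,62.55 143.36,59.59 140.40,57.61 136.90,56.91 133.40,57.61 130.44,59.59 128.46,62.55 127.76,66.05 128.46,69.55 130.44,72.51 133.40,74.49 136.90,75.19 140.40,74.49 143.36,72.51 145.34,69.55

[2] closed run; points: 62.53,18.16 70.14,18.16 70.14,90.32 62.53,90.32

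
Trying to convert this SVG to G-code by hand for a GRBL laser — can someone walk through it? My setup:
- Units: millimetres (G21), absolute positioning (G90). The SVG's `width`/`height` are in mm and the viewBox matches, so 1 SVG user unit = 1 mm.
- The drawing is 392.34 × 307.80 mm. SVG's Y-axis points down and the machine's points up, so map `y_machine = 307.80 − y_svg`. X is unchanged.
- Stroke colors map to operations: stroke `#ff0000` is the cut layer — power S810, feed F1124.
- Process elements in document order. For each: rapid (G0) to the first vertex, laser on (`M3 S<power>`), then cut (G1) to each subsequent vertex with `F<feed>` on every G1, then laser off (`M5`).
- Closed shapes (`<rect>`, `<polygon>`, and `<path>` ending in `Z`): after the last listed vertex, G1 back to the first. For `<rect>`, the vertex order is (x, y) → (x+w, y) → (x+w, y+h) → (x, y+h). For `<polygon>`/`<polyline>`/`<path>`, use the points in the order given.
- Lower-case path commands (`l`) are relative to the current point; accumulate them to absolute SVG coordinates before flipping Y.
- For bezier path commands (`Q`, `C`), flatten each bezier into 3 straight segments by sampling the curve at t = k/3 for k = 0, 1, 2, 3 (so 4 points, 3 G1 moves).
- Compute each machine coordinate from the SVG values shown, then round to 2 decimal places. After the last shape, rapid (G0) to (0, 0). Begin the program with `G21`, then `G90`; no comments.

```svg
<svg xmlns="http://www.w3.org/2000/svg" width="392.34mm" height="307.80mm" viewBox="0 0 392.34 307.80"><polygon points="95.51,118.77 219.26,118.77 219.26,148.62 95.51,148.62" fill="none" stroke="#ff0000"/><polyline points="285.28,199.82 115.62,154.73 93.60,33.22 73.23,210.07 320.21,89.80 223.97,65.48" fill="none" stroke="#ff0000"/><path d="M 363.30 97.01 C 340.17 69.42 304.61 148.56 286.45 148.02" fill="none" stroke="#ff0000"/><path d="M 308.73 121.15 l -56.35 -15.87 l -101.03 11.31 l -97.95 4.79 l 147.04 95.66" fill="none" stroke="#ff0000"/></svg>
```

1 u = 1 mm; y_m = 307.80 − y.

[1] `<polygon>` rectangle, #ff0000→cut S810 F1124: (95.51,189.03) → (219.26,189.03) → (219.26,159.18) → (95.51,159.18) → (95.51,189.03) (closed)

[2] `<polyline>` open polyline, #ff0000→cut S810 F1124: (285.28,107.98) → (115.62,153.07) → (93.60,274.58) → (73.23,97.73) → (320.21,218.00) → (223.97,242.32)

[3] `<path>` cubic bezier, #ff0000→cut S810 F1124: (363.30,210.79) → (337.13,209.71) → (309.31,178.90) → (286.45,159.78)

[4] `<path>` open polyline, #ff0000→cut S810 F1124: (308.73,186.65) → (252.38,202.52) → (151.35,191.21) → (53.40,186.42) → (200.44,90.76)

G21
G90
G0 X95.51 Y189.03
M3 S810
G1 X219.26 Y189.03 F1124
G1 X219.26 Y159.18 F1124
G1 X95.51 Y159.18 F1124
G1 X95.51 Y189.03 F1124
M5
G0 X285.28 Y107.98
M3 S810
G1 X115.62 Y153.07 F1124
G1 X93.60 Y274.58 F1124
G1 X73.23 Y97.73 F1124
G1 X320.21 Y218.00 F1124
G1 X223.97 Y242.32 F1124
M5
G0 X363.30 Y210.79
M3 S810
G1 X337.13 Y209.71 F1124
G1 X309.31 Y178.90 F1124
G1 X286.45 Y159.78 F1124
M5
G0 X308.73 Y186.65
M3 S810
G1 X252.38 Y202.52 F1124
G1 X151.35 Y191.21 F1124
G1 X53.40 Y186.42 F1124
G1 X200.44 Y90.76 F1124
M5
G0 X0.00 Y0.00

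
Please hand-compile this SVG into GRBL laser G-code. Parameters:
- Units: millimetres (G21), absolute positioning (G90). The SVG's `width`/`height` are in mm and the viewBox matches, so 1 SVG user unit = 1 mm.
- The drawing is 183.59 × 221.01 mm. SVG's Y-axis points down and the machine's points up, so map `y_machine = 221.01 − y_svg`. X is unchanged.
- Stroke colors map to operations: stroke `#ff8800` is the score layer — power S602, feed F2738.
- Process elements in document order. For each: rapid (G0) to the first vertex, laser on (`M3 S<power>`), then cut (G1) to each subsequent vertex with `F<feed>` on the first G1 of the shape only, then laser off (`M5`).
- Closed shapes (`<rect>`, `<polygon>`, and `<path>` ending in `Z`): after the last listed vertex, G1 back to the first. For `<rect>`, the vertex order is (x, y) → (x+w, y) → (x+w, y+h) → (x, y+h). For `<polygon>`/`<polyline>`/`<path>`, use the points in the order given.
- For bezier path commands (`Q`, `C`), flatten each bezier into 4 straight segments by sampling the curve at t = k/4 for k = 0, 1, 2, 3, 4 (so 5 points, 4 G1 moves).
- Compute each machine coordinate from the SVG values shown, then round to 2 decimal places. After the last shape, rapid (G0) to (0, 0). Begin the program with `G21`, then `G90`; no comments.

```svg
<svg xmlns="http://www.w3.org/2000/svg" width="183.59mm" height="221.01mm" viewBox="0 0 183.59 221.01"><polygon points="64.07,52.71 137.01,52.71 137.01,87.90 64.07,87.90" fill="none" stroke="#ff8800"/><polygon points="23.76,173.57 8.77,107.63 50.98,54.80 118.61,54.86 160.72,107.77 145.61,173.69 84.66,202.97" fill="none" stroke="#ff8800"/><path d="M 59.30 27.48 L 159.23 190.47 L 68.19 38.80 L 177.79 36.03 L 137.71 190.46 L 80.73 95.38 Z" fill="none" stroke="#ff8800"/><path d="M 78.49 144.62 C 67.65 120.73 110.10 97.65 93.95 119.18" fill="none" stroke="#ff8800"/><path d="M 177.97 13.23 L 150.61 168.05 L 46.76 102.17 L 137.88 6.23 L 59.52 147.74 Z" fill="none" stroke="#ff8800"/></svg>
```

G21
G90
G0 X64.07 Y168.30
M3 S602
G1 X137.01 Y168.30 F2738
G1 X137.01 Y133.11
G1 X64.07 Y133.11
G1 X64.07 Y168.30
M5
G0 X23.76 Y47.44
M3 S602
G1 X8.77 Y113.38 F2738
G1 X50.98 Y166.21
G1 X118.61 Y166.15
G1 X160.72 Y113.24
G1 X145.61 Y47.32
G1 X84.66 Y18.04
G1 X23.76 Y47.44
M5
G0 X59.30 Y193.53
M3 S602
G1 X159.23 Y30.54 F2738
G1 X68.19 Y182.21
G1 X177.79 Y184.98
G1 X137.71 Y30.55
G1 X80.73 Y125.63
G1 X59.30 Y193.53
M5
G0 X78.49 Y76.39
M3 S602
G1 X78.60 Y93.47 F2738
G1 X88.21 Y106.14
G1 X96.82 Y110.30
G1 X93.95 Y101.83
M5
G0 X177.97 Y207.78
M3 S602
G1 X150.61 Y52.96 F2738
G1 X46.76 Y118.84
G1 X137.88 Y214.78
G1 X59.52 Y73.27
G1 X177.97 Y207.78
M5
G0 X0.00 Y0.00

1 u = 1 mm; y_m = 221.01 − y.

[1] `<polygon>` rectangle, #ff8800→score S602 F2738: (64.07,168.30) → (137.01,168.30) → (137.01,133.11) → (64.07,133.11) → (64.07,168.30) (closed)

[2] `<polygon>` regular polygon, #ff8800→score S602 F2738: (23.76,47.44) → (8.77,113.38) → (50.98,166.21) → (118.61,166.15) → (160.72,113.24) → (145.61,47.32) → (84.66,18.04) → (23.76,47.44) (closed)

[3] `<path>` closed polygon, #ff8800→score S602 F2738: (59.30,193.53) → (159.23,30.54) → (68.19,182.21) → (177.79,184.98) → (137.71,30.55) → (80.73,125.63) → (59.30,193.53) (closed)

[4] `<path>` cubic bezier, #ff8800→score S602 F2738: (78.49,76.39) → (78.60,93.47) → (88.21,106.14) → (96.82,110.30) → (93.95,101.83)

[5] `<path>` closed polygon, #ff8800→score S602 F2738: (177.97,207.78) → (150.61,52.96) → (46.76,118.84) → (137.88,214.78) → (59.52,73.27) → (177.97,207.78) (closed)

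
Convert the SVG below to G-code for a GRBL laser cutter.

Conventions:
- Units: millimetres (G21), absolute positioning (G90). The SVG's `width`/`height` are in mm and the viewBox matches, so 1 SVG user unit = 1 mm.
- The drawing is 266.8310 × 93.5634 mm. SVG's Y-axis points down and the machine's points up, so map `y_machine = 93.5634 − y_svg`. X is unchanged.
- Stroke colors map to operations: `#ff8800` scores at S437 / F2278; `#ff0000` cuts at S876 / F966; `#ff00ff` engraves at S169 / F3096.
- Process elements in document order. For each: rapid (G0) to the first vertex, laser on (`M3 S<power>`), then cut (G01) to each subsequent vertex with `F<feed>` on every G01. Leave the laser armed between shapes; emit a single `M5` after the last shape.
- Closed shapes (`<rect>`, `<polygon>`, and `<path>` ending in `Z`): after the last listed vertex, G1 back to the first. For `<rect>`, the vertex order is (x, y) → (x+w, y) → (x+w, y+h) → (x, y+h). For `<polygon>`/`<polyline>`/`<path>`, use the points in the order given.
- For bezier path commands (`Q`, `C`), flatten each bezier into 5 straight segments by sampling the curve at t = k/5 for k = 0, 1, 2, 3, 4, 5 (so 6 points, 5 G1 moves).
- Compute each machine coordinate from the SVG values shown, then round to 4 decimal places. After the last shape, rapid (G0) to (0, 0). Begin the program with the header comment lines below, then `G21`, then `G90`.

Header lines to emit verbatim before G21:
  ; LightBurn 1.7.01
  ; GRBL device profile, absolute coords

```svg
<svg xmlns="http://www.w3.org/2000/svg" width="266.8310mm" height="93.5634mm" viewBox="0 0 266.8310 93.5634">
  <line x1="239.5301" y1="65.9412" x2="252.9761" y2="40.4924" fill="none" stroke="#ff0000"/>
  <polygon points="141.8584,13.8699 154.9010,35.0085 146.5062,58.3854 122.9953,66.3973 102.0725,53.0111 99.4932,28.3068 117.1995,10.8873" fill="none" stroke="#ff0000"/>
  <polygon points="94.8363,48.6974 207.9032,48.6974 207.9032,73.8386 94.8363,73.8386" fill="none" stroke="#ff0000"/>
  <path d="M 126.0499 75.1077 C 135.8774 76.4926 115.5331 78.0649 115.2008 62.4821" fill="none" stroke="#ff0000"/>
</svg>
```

; LightBurn 1.7.01
; GRBL device profile, absolute coords
G21
G90
G0 X239.5301 Y27.6222
M3 S876
G01 X252.9761 Y53.0710 F966
G0 X141.8584 Y79.6935
M3 S876
G01 X154.9010 Y58.5549 F966
G01 X146.5062 Y35.1780 F966
G01 X122.9953 Y27.1661 F966
G01 X102.0725 Y40.5523 F966
G01 X99.4932 Y65.2566 F966
G01 X117.1995 Y82.6761 F966
G01 X141.8584 Y79.6935 F966
G0 X94.8363 Y44.8660
M3 S876
G01 X207.9032 Y44.8660 F966
G01 X207.9032 Y19.7248 F966
G01 X94.8363 Y19.7248 F966
G01 X94.8363 Y44.8660 F966
G0 X126.0499 Y18.4557
M3 S876
G01 X128.7273 Y17.7410 F966
G01 X126.5722 Y17.8138 F966
G01 X121.9936 Y19.5065 F966
G01 X117.4001 Y23.6515 F966
G01 X115.2008 Y31.0813 F966
M5
G0 X0.0000 Y0.0000

1 u = 1 mm; y_m = 93.5634 − y.

[1] `<line>` line segment, #ff0000→cut S876 F966: (239.5301,27.6222) → (252.9761,53.0710)

[2] `<polygon>` regular polygon, #ff0000→cut S876 F966: (141.8584,79.6935) → (154.9010,58.5549) → (146.5062,35.1780) → (122.9953,27.1661) → (102.0725,40.5523) → (99.4932,65.2566) → (117.1995,82.6761) → (141.8584,79.6935) (closed)

[3] `<polygon>` rectangle, #ff0000→cut S876 F966: (94.8363,44.8660) → (207.9032,44.8660) → (207.9032,19.7248) → (94.8363,19.7248) → (94.8363,44.8660) (closed)

[4] `<path>` cubic bezier, #ff0000→cut S876 F966: (126.0499,18.4557) → (128.7273,17.7410) → (126.5722,17.8138) → (121.9936,19.5065) → (117.4001,23.6515) → (115.2008,31.0813)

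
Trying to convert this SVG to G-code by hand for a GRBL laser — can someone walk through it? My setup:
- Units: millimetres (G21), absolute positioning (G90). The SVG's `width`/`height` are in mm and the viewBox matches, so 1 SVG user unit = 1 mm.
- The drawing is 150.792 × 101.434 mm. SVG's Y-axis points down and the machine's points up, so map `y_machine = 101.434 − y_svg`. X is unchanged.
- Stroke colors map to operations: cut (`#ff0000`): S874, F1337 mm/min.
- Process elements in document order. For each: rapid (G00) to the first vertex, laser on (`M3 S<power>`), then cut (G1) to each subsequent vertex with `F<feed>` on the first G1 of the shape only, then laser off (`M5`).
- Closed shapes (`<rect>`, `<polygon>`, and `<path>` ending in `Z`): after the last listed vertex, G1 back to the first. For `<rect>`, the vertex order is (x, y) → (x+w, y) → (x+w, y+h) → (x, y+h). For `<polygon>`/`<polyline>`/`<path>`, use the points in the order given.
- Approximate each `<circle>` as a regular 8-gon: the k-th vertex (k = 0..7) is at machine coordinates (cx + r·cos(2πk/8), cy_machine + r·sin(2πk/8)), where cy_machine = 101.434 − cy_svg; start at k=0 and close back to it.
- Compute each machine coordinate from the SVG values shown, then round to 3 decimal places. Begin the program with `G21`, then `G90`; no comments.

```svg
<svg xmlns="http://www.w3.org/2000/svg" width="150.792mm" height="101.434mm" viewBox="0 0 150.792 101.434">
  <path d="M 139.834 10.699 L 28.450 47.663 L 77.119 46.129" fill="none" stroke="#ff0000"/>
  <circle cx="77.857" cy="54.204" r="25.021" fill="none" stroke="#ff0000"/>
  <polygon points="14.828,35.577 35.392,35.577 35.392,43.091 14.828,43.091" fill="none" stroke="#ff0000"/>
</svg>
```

G21
G90
G00 X139.834 Y90.735
M3 S874
G1 X28.450 Y53.771 F1337
G1 X77.119 Y55.305
M5
G00 X102.878 Y47.230
M3 S874
G1 X95.550 Y64.923 F1337
G1 X77.857 Y72.251
G1 X60.164 Y64.923
G1 X52.836 Y47.230
G1 X60.164 Y29.537
G1 X77.857 Y22.209
G1 X95.550 Y29.537
G1 X102.878 Y47.230
M5
G00 X14.828 Y65.857
M3 S874
G1 X35.392 Y65.857 F1337
G1 X35.392 Y58.343
G1 X14.828 Y58.343
G1 X14.828 Y65.857
M5

Since the viewBox matches the mm dimensions, user units are millimetres directly. The only transform is the Y-flip y_m = 101.434 − y_svg.

Shape 1 is a open polyline drawn with `<path>`. Its stroke #ff0000 means cut at S874, F1337. After flipping Y the toolpath is (139.834,90.735) → (28.450,53.771) → (77.119,55.305).

Shape 2 is a circle drawn with `<circle>`. Its stroke #ff0000 means cut at S874, F1337. After flipping Y the toolpath is (102.878,47.230) → (95.550,64.923) → (77.857,72.251) → (60.164,64.923) → (52.836,47.230) → (60.164,29.537) → (77.857,22.209) → (95.550,29.537) → (102.878,47.230), returning to the start.

Shape 3 is a rectangle drawn with `<polygon>`. Its stroke #ff0000 means cut at S874, F1337. After flipping Y the toolpath is (14.828,65.857) → (35.392,65.857) → (35.392,58.343) → (14.828,58.343) → (14.828,65.857), returning to the start.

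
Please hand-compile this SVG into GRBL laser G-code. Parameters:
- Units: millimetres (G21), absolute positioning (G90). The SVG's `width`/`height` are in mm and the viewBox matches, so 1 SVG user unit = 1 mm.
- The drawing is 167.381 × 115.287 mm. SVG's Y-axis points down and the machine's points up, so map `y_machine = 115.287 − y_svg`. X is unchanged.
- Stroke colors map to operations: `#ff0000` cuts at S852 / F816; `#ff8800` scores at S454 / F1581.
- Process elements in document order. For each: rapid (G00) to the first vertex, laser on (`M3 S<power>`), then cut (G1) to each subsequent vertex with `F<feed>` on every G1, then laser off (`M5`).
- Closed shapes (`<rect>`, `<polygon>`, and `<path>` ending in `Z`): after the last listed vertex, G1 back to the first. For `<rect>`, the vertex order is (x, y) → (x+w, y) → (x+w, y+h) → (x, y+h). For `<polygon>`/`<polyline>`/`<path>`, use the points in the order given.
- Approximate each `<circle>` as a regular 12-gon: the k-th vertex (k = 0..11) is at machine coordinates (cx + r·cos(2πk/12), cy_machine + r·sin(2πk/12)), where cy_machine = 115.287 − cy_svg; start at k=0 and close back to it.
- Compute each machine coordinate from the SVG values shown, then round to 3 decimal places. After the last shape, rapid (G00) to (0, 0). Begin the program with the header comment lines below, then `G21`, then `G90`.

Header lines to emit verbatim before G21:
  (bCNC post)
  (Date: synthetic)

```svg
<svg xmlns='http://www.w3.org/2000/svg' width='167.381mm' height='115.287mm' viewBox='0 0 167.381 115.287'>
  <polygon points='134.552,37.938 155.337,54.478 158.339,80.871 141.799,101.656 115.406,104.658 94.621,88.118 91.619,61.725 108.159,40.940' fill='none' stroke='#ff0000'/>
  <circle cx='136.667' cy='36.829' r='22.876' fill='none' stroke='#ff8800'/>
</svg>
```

viewBox `0 0 167.381 115.287` with mm width/height → 1 unit = 1 mm. Flip: y_m = 115.287 − y_svg.

**Shape 1** — `<polygon>` regular polygon, stroke `#ff0000` → cut (S852, F816). Machine vertices: (134.552,77.349) → (155.337,60.809) → (158.339,34.416) → (141.799,13.631) → (115.406,10.629) → (94.621,27.169) → (91.619,53.562) → (108.159,74.347) → (134.552,77.349). Closed: final G1 returns to the first vertex.

**Shape 2** — `<circle>` circle, stroke `#ff8800` → score (S454, F1581). Machine vertices: (159.543,78.458) → (156.478,89.896) → (148.105,98.269) → (136.667,101.334) → (125.229,98.269) → (116.856,89.896) → (113.791,78.458) → (116.856,67.020) → (125.229,58.647) → (136.667,55.582) → (148.105,58.647) → (156.478,67.020) → (159.543,78.458). Closed: final G1 returns to the first vertex.

(bCNC post)
(Date: synthetic)
G21
G90
G00 X134.552 Y77.349
M3 S852
G1 X155.337 Y60.809 F816
G1 X158.339 Y34.416 F816
G1 X141.799 Y13.631 F816
G1 X115.406 Y10.629 F816
G1 X94.621 Y27.169 F816
G1 X91.619 Y53.562 F816
G1 X108.159 Y74.347 F816
G1 X134.552 Y77.349 F816
M5
G00 X159.543 Y78.458
M3 S454
G1 X156.478 Y89.896 F1581
G1 X148.105 Y98.269 F1581
G1 X136.667 Y101.334 F1581
G1 X125.229 Y98.269 F1581
G1 X116.856 Y89.896 F1581
G1 X113.791 Y78.458 F1581
G1 X116.856 Y67.020 F1581
G1 X125.229 Y58.647 F1581
G1 X136.667 Y55.582 F1581
G1 X148.105 Y58.647 F1581
G1 X156.478 Y67.020 F1581
G1 X159.543 Y78.458 F1581
M5
G00 X0.000 Y0.000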